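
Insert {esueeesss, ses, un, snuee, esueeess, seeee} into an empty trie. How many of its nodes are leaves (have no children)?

Leaves are exactly the stored words that no other stored word extends.
Those words: "esueeesss", "seeee", "ses", "snuee", "un"
Leaf count: 5

5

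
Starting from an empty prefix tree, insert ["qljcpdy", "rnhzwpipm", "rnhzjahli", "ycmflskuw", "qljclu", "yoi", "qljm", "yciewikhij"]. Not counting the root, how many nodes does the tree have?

43

Trace insertions, counting only characters that open a new branch:
  "qljcpdy" → 7 new (q, l, j, c, p, d, y)
  "rnhzwpipm" → 9 new (r, n, h, z, w, p, i, p, m)
  "rnhzjahli" → prefix "rnhz" already present; 5 new (j, a, h, l, i)
  "ycmflskuw" → 9 new (y, c, m, f, l, s, k, u, w)
  "qljclu" → prefix "qljc" already present; 2 new (l, u)
  "yoi" → prefix "y" already present; 2 new (o, i)
  "qljm" → prefix "qlj" already present; 1 new (m)
  "yciewikhij" → prefix "yc" already present; 8 new (i, e, w, i, k, h, i, j)
Total nodes = 7 + 9 + 5 + 9 + 2 + 2 + 1 + 8 = 43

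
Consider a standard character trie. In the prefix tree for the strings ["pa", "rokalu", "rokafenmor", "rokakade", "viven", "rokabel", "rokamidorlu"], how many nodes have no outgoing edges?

Leaves are exactly the stored words that no other stored word extends.
Those words: "pa", "rokabel", "rokafenmor", "rokakade", "rokalu", "rokamidorlu", "viven"
Leaf count: 7

7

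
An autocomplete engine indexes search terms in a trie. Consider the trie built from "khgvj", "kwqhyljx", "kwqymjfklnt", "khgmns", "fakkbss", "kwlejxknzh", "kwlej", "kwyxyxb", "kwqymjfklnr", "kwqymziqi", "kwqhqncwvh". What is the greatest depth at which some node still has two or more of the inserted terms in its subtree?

10

Look for the deepest trie node that still has at least two words in its subtree.
e.g. "kwqymjfklnr" and "kwqymjfklnt" share the prefix "kwqymjfkln" of length 10; no pair shares a longer one.
Longest shared-prefix length: 10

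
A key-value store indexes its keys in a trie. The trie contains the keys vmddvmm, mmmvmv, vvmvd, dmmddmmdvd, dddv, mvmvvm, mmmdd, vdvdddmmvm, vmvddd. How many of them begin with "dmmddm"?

1

Walk to "dmmddm"; the words in its subtree are exactly those with that prefix.
Matches: "dmmddmmdvd"
Count: 1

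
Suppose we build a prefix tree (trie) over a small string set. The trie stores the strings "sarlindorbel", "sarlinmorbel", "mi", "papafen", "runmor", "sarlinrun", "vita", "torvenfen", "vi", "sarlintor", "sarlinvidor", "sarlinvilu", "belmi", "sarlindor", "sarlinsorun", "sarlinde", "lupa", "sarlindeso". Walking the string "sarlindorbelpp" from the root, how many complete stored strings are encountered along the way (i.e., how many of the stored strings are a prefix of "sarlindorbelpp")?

Walk "sarlindorbelpp" from the root; an end-of-word marker is hit whenever a stored word is a prefix of "sarlindorbelpp".
Prefixes of the query that are stored words: "sarlindor", "sarlindorbel"
Count: 2

2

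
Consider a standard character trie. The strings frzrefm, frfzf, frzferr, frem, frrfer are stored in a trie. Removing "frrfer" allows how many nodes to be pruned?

A node on "frrfer"'s path can go only if nothing else ends at it or branches off below it.
The suffix "rfer" (4 nodes) is used only by "frrfer"; the node for "fr" still has the child "z", so pruning stops there.
Nodes removed: 4

4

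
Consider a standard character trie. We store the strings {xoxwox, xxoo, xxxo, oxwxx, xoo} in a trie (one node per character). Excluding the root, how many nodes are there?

17

For each word, the new-node count is its length minus the longest prefix already in the trie:
  "xoxwox" → 6 new (x, o, x, w, o, x)
  "xxoo" → prefix "x" already present; 3 new (x, o, o)
  "xxxo" → prefix "xx" already present; 2 new (x, o)
  "oxwxx" → 5 new (o, x, w, x, x)
  "xoo" → prefix "xo" already present; 1 new (o)
Total nodes = 6 + 3 + 2 + 5 + 1 = 17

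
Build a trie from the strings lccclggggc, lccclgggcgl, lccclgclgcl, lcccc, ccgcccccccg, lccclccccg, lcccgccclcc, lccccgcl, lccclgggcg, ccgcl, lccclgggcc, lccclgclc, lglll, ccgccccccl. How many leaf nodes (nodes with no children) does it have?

Leaves are exactly the stored words that no other stored word extends.
Those words: "ccgcccccccg", "ccgccccccl", "ccgcl", "lccccgcl", "lcccgccclcc", "lccclccccg", "lccclgclc", "lccclgclgcl", "lccclgggcc", "lccclgggcgl", "lccclggggc", "lglll"
Leaf count: 12

12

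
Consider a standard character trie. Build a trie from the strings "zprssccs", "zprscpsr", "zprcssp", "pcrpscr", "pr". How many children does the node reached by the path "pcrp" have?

1

Walk "pcrp" from the root, arriving at one node.
Characters that immediately follow "pcrp" among the stored strings: {s}.
That node has 1 child edge.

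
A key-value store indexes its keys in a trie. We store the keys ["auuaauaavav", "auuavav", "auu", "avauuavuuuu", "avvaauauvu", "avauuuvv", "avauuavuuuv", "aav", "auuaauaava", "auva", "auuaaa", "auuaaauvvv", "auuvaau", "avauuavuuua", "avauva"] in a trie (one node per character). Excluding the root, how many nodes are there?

52

For each word, the new-node count is its length minus the longest prefix already in the trie:
  "auuaauaavav" → 11 new (a, u, u, a, a, u, a, a, v, a, v)
  "auuavav" → prefix "auua" already present; 3 new (v, a, v)
  "auu" → prefix "auu" already present; 0 new (none)
  "avauuavuuuu" → prefix "a" already present; 10 new (v, a, u, u, a, v, u, u, u, u)
  "avvaauauvu" → prefix "av" already present; 8 new (v, a, a, u, a, u, v, u)
  "avauuuvv" → prefix "avauu" already present; 3 new (u, v, v)
  "avauuavuuuv" → prefix "avauuavuuu" already present; 1 new (v)
  "aav" → prefix "a" already present; 2 new (a, v)
  "auuaauaava" → prefix "auuaauaava" already present; 0 new (none)
  "auva" → prefix "au" already present; 2 new (v, a)
  "auuaaa" → prefix "auuaa" already present; 1 new (a)
  "auuaaauvvv" → prefix "auuaaa" already present; 4 new (u, v, v, v)
  "auuvaau" → prefix "auu" already present; 4 new (v, a, a, u)
  "avauuavuuua" → prefix "avauuavuuu" already present; 1 new (a)
  "avauva" → prefix "avau" already present; 2 new (v, a)
Total nodes = 11 + 3 + 0 + 10 + 8 + 3 + 1 + 2 + 0 + 2 + 1 + 4 + 4 + 1 + 2 = 52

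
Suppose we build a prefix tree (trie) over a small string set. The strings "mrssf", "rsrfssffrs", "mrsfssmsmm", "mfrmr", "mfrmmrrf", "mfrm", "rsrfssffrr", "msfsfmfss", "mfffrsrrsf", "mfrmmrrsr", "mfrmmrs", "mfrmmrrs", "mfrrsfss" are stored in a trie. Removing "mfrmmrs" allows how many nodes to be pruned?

Walk "mfrmmrs" from the leaf back toward the root, removing each node that no remaining word uses.
The suffix "s" (1 node) is used only by "mfrmmrs"; the node for "mfrmmr" still has the child "r", so pruning stops there.
Nodes removed: 1

1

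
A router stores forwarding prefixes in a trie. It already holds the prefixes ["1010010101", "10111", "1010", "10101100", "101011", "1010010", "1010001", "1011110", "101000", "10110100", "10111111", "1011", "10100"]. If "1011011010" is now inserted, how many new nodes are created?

The longest prefix of "1011011010" already in the trie is "101101" (length 6).
So 10 − 6 = 4 new nodes.

4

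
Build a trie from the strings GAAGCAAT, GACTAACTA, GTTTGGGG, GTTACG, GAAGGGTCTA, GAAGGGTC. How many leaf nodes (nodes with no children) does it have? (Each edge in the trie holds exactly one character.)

5

Leaves are exactly the stored words that no other stored word extends.
Those words: "GAAGCAAT", "GAAGGGTCTA", "GACTAACTA", "GTTACG", "GTTTGGGG"
Leaf count: 5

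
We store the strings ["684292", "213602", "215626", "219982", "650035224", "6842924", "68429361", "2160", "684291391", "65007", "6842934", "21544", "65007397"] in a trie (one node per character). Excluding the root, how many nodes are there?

Count nodes per top-level branch (shared prefixes stored once):
  '2'-branch (213602, 21544, 215626, 2160, 219982): 18 nodes
  '6'-branch (650035224, 65007, 65007397, 684291391, 684292, 6842924, 6842934, 68429361): 27 nodes
Sum: 45

45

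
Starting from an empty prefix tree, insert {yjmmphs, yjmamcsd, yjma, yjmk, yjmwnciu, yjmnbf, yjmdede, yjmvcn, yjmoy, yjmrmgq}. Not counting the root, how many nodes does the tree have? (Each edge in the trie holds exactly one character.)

Count nodes per top-level branch (shared prefixes stored once):
  'y'-branch (yjma, yjmamcsd, yjmdede, yjmk, yjmmphs, yjmnbf, yjmoy, yjmrmgq, yjmvcn, yjmwnciu): 34 nodes
Sum: 34

34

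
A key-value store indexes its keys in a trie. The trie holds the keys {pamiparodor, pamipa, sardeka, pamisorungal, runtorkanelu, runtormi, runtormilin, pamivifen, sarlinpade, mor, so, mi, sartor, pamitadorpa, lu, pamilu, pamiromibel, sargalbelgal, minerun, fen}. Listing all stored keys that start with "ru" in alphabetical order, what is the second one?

Filter for "ru…" and sort: "runtorkanelu", "runtormi", "runtormilin"
The 2nd is runtormi.

runtormi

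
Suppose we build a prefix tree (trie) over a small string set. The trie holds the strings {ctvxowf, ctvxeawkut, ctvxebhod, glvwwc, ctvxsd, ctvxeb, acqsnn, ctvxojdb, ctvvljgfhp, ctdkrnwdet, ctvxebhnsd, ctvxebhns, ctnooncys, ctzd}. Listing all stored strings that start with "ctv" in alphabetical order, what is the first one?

ctvvljgfhp

Filter for "ctv…" and sort: "ctvvljgfhp", "ctvxeawkut", "ctvxeb", "ctvxebhns", "ctvxebhnsd", "ctvxebhod", "ctvxojdb", "ctvxowf", "ctvxsd"
The 1st is ctvvljgfhp.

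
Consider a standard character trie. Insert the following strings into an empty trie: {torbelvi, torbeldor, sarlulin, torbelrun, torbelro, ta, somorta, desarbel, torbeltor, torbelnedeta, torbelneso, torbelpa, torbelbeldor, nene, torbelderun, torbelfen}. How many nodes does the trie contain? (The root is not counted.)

68

Count nodes per top-level branch (shared prefixes stored once):
  'd'-branch (desarbel): 8 nodes
  'n'-branch (nene): 4 nodes
  's'-branch (sarlulin, somorta): 14 nodes
  't'-branch (ta, torbelbeldor, torbelderun, torbeldor, torbelfen, torbelnedeta, torbelneso, torbelpa, torbelro, torbelrun, torbeltor, torbelvi): 42 nodes
Sum: 68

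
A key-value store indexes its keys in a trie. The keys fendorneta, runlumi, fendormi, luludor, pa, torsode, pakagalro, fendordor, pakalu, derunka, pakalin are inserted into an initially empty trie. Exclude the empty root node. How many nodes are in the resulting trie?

Count nodes per top-level branch (shared prefixes stored once):
  'd'-branch (derunka): 7 nodes
  'f'-branch (fendordor, fendormi, fendorneta): 15 nodes
  'l'-branch (luludor): 7 nodes
  'p'-branch (pa, pakagalro, pakalin, pakalu): 13 nodes
  'r'-branch (runlumi): 7 nodes
  't'-branch (torsode): 7 nodes
Sum: 56

56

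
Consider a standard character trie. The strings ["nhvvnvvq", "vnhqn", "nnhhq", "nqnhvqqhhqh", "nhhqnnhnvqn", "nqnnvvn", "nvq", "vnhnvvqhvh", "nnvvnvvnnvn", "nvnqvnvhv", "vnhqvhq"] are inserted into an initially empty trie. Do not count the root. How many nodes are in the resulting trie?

68

For each word, the new-node count is its length minus the longest prefix already in the trie:
  "nhvvnvvq" → 8 new (n, h, v, v, n, v, v, q)
  "vnhqn" → 5 new (v, n, h, q, n)
  "nnhhq" → prefix "n" already present; 4 new (n, h, h, q)
  "nqnhvqqhhqh" → prefix "n" already present; 10 new (q, n, h, v, q, q, h, h, q, h)
  "nhhqnnhnvqn" → prefix "nh" already present; 9 new (h, q, n, n, h, n, v, q, n)
  "nqnnvvn" → prefix "nqn" already present; 4 new (n, v, v, n)
  "nvq" → prefix "n" already present; 2 new (v, q)
  "vnhnvvqhvh" → prefix "vnh" already present; 7 new (n, v, v, q, h, v, h)
  "nnvvnvvnnvn" → prefix "nn" already present; 9 new (v, v, n, v, v, n, n, v, n)
  "nvnqvnvhv" → prefix "nv" already present; 7 new (n, q, v, n, v, h, v)
  "vnhqvhq" → prefix "vnhq" already present; 3 new (v, h, q)
Total nodes = 8 + 5 + 4 + 10 + 9 + 4 + 2 + 7 + 9 + 7 + 3 = 68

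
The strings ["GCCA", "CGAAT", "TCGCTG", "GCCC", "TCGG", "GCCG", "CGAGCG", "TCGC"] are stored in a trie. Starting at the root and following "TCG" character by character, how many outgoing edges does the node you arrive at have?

2

The children of the "TCG" node are the distinct next characters among strings starting with "TCG".
Distinct next characters after "TCG": C, G.
That node has 2 child edges.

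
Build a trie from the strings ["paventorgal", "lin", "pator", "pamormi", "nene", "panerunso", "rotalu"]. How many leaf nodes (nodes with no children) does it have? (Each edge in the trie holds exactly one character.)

Leaves are exactly the stored words that no other stored word extends.
Those words: "lin", "nene", "pamormi", "panerunso", "pator", "paventorgal", "rotalu"
Leaf count: 7

7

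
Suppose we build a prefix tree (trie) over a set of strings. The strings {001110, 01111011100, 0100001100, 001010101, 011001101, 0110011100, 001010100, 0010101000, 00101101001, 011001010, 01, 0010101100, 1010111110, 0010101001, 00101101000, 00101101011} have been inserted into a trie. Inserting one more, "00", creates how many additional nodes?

"00" is already a full path in the trie; only an end-marker is added.
No new nodes are needed: 0.

0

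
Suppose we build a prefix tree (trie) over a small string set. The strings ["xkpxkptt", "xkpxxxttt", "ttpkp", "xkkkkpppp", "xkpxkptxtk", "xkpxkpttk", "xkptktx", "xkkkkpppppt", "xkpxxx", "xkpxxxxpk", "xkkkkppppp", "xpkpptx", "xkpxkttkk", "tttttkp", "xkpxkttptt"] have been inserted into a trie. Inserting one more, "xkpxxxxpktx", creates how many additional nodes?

2

"xkpxxxxpk" is already a path in the trie; the remaining "tx" must be added.
So 11 − 9 = 2 new nodes.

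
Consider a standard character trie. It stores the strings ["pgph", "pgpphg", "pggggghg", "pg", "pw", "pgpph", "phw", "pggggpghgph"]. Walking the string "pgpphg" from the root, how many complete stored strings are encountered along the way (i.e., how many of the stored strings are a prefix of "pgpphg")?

3

Walk "pgpphg" from the root; an end-of-word marker is hit whenever a stored word is a prefix of "pgpphg".
Prefixes of the query that are stored words: "pg", "pgpph", "pgpphg"
Count: 3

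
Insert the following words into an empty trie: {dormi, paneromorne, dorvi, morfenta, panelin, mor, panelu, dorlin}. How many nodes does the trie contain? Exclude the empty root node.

Trie structure (* marks end of a word):
(root)
├─ d
│  └─ o
│     └─ r
│        ├─ l
│        │  └─ i
│        │     └─ n *
│        ├─ m
│        │  └─ i *
│        └─ v
│           └─ i *
├─ m
│  └─ o
│     └─ r *
│        └─ f
│           └─ e
│              └─ n
│                 └─ t
│                    └─ a *
└─ p
   └─ a
      └─ n
         └─ e
            ├─ l
            │  ├─ i
            │  │  └─ n *
            │  └─ u *
            └─ r
               └─ o
                  └─ m
                     └─ o
                        └─ r
                           └─ n
                              └─ e *
Counting every labelled node above: 33.

33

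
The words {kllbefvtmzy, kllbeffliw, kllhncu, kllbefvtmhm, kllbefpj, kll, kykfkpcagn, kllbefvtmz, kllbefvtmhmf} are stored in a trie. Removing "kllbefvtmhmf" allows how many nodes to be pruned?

1

After clearing the end-marker at "kllbefvtmhmf", prune upward until reaching a node still needed by another word.
The suffix "f" (1 node) is used only by "kllbefvtmhmf"; "kllbefvtmhm" is itself a stored word, so pruning stops there.
Nodes removed: 1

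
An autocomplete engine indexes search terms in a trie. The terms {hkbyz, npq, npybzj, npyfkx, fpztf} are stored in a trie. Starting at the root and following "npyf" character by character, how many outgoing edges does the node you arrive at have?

1

The children of the "npyf" node are the distinct next characters among strings starting with "npyf".
Characters that immediately follow "npyf" among the stored strings: {k}.
That node has 1 child edge.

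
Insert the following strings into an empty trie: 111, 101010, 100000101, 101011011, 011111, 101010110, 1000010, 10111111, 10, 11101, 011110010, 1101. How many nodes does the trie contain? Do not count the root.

Trace insertions, counting only characters that open a new branch:
  "111" → 3 new (1, 1, 1)
  "101010" → prefix "1" already present; 5 new (0, 1, 0, 1, 0)
  "100000101" → prefix "10" already present; 7 new (0, 0, 0, 0, 1, 0, 1)
  "101011011" → prefix "10101" already present; 4 new (1, 0, 1, 1)
  "011111" → 6 new (0, 1, 1, 1, 1, 1)
  "101010110" → prefix "101010" already present; 3 new (1, 1, 0)
  "1000010" → prefix "10000" already present; 2 new (1, 0)
  "10111111" → prefix "101" already present; 5 new (1, 1, 1, 1, 1)
  "10" → prefix "10" already present; 0 new (none)
  "11101" → prefix "111" already present; 2 new (0, 1)
  "011110010" → prefix "01111" already present; 4 new (0, 0, 1, 0)
  "1101" → prefix "11" already present; 2 new (0, 1)
Total nodes = 3 + 5 + 7 + 4 + 6 + 3 + 2 + 5 + 0 + 2 + 4 + 2 = 43

43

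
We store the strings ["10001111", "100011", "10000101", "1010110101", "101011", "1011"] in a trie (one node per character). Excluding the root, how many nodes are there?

21

Count nodes per top-level branch (shared prefixes stored once):
  '1'-branch (10000101, 100011, 10001111, 101011, 1010110101, 1011): 21 nodes
Sum: 21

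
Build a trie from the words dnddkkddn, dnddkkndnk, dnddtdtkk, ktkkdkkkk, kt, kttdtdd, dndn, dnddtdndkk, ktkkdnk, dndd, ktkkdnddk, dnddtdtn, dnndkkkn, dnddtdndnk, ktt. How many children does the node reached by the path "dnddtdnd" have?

The children of the "dnddtdnd" node are the distinct next characters among strings starting with "dnddtdnd".
Distinct next characters after "dnddtdnd": k, n.
That node has 2 child edges.

2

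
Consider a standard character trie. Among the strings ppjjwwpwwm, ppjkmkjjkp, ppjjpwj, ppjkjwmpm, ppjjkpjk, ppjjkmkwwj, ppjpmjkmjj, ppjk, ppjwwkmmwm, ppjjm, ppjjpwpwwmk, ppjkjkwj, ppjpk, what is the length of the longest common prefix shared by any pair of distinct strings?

6

Look for the deepest trie node that still has at least two words in its subtree.
e.g. "ppjjpwj" and "ppjjpwpwwmk" share the prefix "ppjjpw" of length 6; no pair shares a longer one.
Longest shared-prefix length: 6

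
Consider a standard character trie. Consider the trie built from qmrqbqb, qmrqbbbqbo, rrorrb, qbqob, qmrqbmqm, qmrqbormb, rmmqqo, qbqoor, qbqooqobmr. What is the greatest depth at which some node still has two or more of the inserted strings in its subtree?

The deepest shared node is where two words last agree before diverging.
e.g. "qbqooqobmr" and "qbqoor" share the prefix "qbqoo" of length 5; no pair shares a longer one.
Longest shared-prefix length: 5

5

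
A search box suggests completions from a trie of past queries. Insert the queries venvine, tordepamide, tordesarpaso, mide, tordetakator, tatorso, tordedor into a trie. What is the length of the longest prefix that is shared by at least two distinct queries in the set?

5

The deepest shared node is where two words last agree before diverging.
e.g. "tordedor" and "tordepamide" share the prefix "torde" of length 5; no pair shares a longer one.
Longest shared-prefix length: 5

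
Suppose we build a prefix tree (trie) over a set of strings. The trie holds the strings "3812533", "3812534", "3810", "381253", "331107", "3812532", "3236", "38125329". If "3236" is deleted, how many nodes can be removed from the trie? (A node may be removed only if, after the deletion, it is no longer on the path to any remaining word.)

A node on "3236"'s path can go only if nothing else ends at it or branches off below it.
The suffix "236" (3 nodes) is used only by "3236"; the node for "3" still has the child "8", so pruning stops there.
Nodes removed: 3

3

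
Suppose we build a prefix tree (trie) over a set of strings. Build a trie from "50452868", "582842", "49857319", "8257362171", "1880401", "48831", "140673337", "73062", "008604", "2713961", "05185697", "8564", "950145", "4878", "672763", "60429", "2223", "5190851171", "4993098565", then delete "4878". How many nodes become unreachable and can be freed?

After clearing the end-marker at "4878", prune upward until reaching a node still needed by another word.
The suffix "78" (2 nodes) is used only by "4878"; the node for "48" still has the child "8", so pruning stops there.
Nodes removed: 2

2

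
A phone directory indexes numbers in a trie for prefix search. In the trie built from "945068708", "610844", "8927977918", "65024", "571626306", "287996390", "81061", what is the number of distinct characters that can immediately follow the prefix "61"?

1

Follow the path "61" to its node, then look at its outgoing edges.
Characters that immediately follow "61" among the stored strings: {0}.
That node has 1 child edge.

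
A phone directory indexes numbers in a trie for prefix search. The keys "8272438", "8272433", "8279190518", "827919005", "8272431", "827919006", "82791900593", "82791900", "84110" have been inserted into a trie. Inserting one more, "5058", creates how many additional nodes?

4

"5058" shares no prefix with any stored word, so all 4 characters open new nodes.
4 − 0 = 4 new nodes.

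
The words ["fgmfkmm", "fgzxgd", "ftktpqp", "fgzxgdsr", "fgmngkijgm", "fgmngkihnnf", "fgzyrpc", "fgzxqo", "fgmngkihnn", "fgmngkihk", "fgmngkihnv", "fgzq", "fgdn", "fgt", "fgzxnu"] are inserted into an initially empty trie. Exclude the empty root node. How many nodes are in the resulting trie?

44

Count nodes per top-level branch (shared prefixes stored once):
  'f'-branch (fgdn, fgmfkmm, fgmngkihk, fgmngkihnn, fgmngkihnnf, fgmngkihnv, fgmngkijgm, fgt, fgzq, fgzxgd, fgzxgdsr, fgzxnu, fgzxqo, fgzyrpc, ftktpqp): 44 nodes
Sum: 44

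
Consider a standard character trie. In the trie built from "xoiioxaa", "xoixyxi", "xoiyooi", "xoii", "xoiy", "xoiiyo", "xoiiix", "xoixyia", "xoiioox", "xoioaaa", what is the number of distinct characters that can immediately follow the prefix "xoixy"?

2

Follow the path "xoixy" to its node, then look at its outgoing edges.
Distinct next characters after "xoixy": i, x.
That node has 2 child edges.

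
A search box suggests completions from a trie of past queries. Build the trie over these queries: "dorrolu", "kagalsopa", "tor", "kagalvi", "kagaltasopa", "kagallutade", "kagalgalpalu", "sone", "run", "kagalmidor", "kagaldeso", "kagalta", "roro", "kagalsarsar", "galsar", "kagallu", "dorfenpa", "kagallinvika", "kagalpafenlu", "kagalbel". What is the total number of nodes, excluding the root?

Trace insertions, counting only characters that open a new branch:
  "dorrolu" → 7 new (d, o, r, r, o, l, u)
  "kagalsopa" → 9 new (k, a, g, a, l, s, o, p, a)
  "tor" → 3 new (t, o, r)
  "kagalvi" → prefix "kagal" already present; 2 new (v, i)
  "kagaltasopa" → prefix "kagal" already present; 6 new (t, a, s, o, p, a)
  "kagallutade" → prefix "kagal" already present; 6 new (l, u, t, a, d, e)
  "kagalgalpalu" → prefix "kagal" already present; 7 new (g, a, l, p, a, l, u)
  "sone" → 4 new (s, o, n, e)
  "run" → 3 new (r, u, n)
  "kagalmidor" → prefix "kagal" already present; 5 new (m, i, d, o, r)
  "kagaldeso" → prefix "kagal" already present; 4 new (d, e, s, o)
  "kagalta" → prefix "kagalta" already present; 0 new (none)
  "roro" → prefix "r" already present; 3 new (o, r, o)
  "kagalsarsar" → prefix "kagals" already present; 5 new (a, r, s, a, r)
  "galsar" → 6 new (g, a, l, s, a, r)
  "kagallu" → prefix "kagallu" already present; 0 new (none)
  "dorfenpa" → prefix "dor" already present; 5 new (f, e, n, p, a)
  "kagallinvika" → prefix "kagall" already present; 6 new (i, n, v, i, k, a)
  "kagalpafenlu" → prefix "kagal" already present; 7 new (p, a, f, e, n, l, u)
  "kagalbel" → prefix "kagal" already present; 3 new (b, e, l)
Total nodes = 7 + 9 + 3 + 2 + 6 + 6 + 7 + 4 + 3 + 5 + 4 + 0 + 3 + 5 + 6 + 0 + 5 + 6 + 7 + 3 = 91

91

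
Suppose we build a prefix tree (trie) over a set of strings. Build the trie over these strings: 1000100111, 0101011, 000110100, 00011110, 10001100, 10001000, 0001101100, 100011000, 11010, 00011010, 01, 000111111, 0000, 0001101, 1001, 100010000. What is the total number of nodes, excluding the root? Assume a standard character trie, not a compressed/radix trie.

45

For each word, the new-node count is its length minus the longest prefix already in the trie:
  "1000100111" → 10 new (1, 0, 0, 0, 1, 0, 0, 1, 1, 1)
  "0101011" → 7 new (0, 1, 0, 1, 0, 1, 1)
  "000110100" → prefix "0" already present; 8 new (0, 0, 1, 1, 0, 1, 0, 0)
  "00011110" → prefix "00011" already present; 3 new (1, 1, 0)
  "10001100" → prefix "10001" already present; 3 new (1, 0, 0)
  "10001000" → prefix "1000100" already present; 1 new (0)
  "0001101100" → prefix "0001101" already present; 3 new (1, 0, 0)
  "100011000" → prefix "10001100" already present; 1 new (0)
  "11010" → prefix "1" already present; 4 new (1, 0, 1, 0)
  "00011010" → prefix "00011010" already present; 0 new (none)
  "01" → prefix "01" already present; 0 new (none)
  "000111111" → prefix "0001111" already present; 2 new (1, 1)
  "0000" → prefix "000" already present; 1 new (0)
  "0001101" → prefix "0001101" already present; 0 new (none)
  "1001" → prefix "100" already present; 1 new (1)
  "100010000" → prefix "10001000" already present; 1 new (0)
Total nodes = 10 + 7 + 8 + 3 + 3 + 1 + 3 + 1 + 4 + 0 + 0 + 2 + 1 + 0 + 1 + 1 = 45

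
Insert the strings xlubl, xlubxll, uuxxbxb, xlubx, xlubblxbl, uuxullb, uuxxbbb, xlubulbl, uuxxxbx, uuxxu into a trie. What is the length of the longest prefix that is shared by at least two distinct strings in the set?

5

Look for the deepest trie node that still has at least two words in its subtree.
e.g. "uuxxbbb" and "uuxxbxb" share the prefix "uuxxb" of length 5; no pair shares a longer one.
Longest shared-prefix length: 5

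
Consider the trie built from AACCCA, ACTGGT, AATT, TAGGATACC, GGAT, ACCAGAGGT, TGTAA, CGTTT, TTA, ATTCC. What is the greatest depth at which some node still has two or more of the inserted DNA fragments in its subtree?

Equivalently: take the maximum, over all pairs, of their longest common prefix length.
"AACCCA" and "AATT" agree on "AA" (2 characters) before diverging; nothing deeper is shared.
Longest shared-prefix length: 2

2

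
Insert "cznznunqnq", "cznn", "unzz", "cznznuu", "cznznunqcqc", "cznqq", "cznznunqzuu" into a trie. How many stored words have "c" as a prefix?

Walk to "c"; the words in its subtree are exactly those with that prefix.
Words under "c": cznn, cznqq, cznznunqcqc, cznznunqnq, cznznunqzuu, cznznuu
Count: 6

6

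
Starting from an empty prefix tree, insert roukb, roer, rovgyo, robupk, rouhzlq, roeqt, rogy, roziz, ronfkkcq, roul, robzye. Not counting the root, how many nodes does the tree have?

Insert word by word; a character creates a node only if that edge doesn't already exist:
  "roukb" → 5 new (r, o, u, k, b)
  "roer" → prefix "ro" already present; 2 new (e, r)
  "rovgyo" → prefix "ro" already present; 4 new (v, g, y, o)
  "robupk" → prefix "ro" already present; 4 new (b, u, p, k)
  "rouhzlq" → prefix "rou" already present; 4 new (h, z, l, q)
  "roeqt" → prefix "roe" already present; 2 new (q, t)
  "rogy" → prefix "ro" already present; 2 new (g, y)
  "roziz" → prefix "ro" already present; 3 new (z, i, z)
  "ronfkkcq" → prefix "ro" already present; 6 new (n, f, k, k, c, q)
  "roul" → prefix "rou" already present; 1 new (l)
  "robzye" → prefix "rob" already present; 3 new (z, y, e)
Total nodes = 5 + 2 + 4 + 4 + 4 + 2 + 2 + 3 + 6 + 1 + 3 = 36

36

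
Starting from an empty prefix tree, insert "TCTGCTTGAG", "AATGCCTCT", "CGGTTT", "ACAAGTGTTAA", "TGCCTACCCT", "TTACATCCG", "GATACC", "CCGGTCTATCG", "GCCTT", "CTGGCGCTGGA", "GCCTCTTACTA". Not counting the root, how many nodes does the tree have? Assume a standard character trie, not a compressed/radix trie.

Count nodes per top-level branch (shared prefixes stored once):
  'A'-branch (AATGCCTCT, ACAAGTGTTAA): 19 nodes
  'C'-branch (CCGGTCTATCG, CGGTTT, CTGGCGCTGGA): 26 nodes
  'G'-branch (GATACC, GCCTCTTACTA, GCCTT): 17 nodes
  'T'-branch (TCTGCTTGAG, TGCCTACCCT, TTACATCCG): 27 nodes
Sum: 89

89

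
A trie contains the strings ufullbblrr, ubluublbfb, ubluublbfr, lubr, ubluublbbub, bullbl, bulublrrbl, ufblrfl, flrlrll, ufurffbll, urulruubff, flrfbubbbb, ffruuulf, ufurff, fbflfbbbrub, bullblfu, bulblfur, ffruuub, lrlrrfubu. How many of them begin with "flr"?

2

Walk to "flr"; the words in its subtree are exactly those with that prefix.
Matches: "flrfbubbbb", "flrlrll"
Count: 2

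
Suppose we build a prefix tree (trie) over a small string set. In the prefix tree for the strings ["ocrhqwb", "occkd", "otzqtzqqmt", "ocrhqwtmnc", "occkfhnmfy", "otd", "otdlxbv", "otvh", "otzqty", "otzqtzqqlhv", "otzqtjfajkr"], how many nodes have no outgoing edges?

Leaves are exactly the stored words that no other stored word extends.
Those words: "occkd", "occkfhnmfy", "ocrhqwb", "ocrhqwtmnc", "otdlxbv", "otvh", "otzqtjfajkr", "otzqty", "otzqtzqqlhv", "otzqtzqqmt"
Leaf count: 10

10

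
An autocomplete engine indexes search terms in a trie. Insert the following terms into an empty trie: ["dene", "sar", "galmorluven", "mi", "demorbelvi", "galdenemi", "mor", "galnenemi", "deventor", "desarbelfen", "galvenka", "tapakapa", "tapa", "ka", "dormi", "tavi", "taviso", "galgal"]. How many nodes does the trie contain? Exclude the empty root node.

Count nodes per top-level branch (shared prefixes stored once):
  'd'-branch (demorbelvi, dene, desarbelfen, deventor, dormi): 31 nodes
  'g'-branch (galdenemi, galgal, galmorluven, galnenemi, galvenka): 31 nodes
  'k'-branch (ka): 2 nodes
  'm'-branch (mi, mor): 4 nodes
  's'-branch (sar): 3 nodes
  't'-branch (tapa, tapakapa, tavi, taviso): 12 nodes
Sum: 83

83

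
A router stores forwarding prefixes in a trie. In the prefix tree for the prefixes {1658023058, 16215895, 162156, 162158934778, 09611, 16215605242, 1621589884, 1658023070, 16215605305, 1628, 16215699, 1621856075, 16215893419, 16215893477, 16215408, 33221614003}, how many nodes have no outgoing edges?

14

A leaf is a node with no children — equivalently, the end of a word that is not a proper prefix of any other stored word.
Those words: "09611", "16215408", "16215605242", "16215605305", "16215699", "16215893419", "162158934778", "16215895", "1621589884", "1621856075", "1628", "1658023058", "1658023070", "33221614003"
Leaf count: 14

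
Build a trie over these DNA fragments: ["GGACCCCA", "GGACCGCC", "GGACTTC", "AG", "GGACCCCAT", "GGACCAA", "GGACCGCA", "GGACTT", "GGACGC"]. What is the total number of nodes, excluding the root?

22

Insert word by word; a character creates a node only if that edge doesn't already exist:
  "GGACCCCA" → 8 new (G, G, A, C, C, C, C, A)
  "GGACCGCC" → prefix "GGACC" already present; 3 new (G, C, C)
  "GGACTTC" → prefix "GGAC" already present; 3 new (T, T, C)
  "AG" → 2 new (A, G)
  "GGACCCCAT" → prefix "GGACCCCA" already present; 1 new (T)
  "GGACCAA" → prefix "GGACC" already present; 2 new (A, A)
  "GGACCGCA" → prefix "GGACCGC" already present; 1 new (A)
  "GGACTT" → prefix "GGACTT" already present; 0 new (none)
  "GGACGC" → prefix "GGAC" already present; 2 new (G, C)
Total nodes = 8 + 3 + 3 + 2 + 1 + 2 + 1 + 0 + 2 = 22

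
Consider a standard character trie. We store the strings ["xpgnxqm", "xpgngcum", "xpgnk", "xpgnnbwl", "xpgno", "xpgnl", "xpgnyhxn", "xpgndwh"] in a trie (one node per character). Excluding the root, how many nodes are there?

Trie structure (* marks end of a word):
(root)
└─ x
   └─ p
      └─ g
         └─ n
            ├─ d
            │  └─ w
            │     └─ h *
            ├─ g
            │  └─ c
            │     └─ u
            │        └─ m *
            ├─ k *
            ├─ l *
            ├─ n
            │  └─ b
            │     └─ w
            │        └─ l *
            ├─ o *
            ├─ x
            │  └─ q
            │     └─ m *
            └─ y
               └─ h
                  └─ x
                     └─ n *
Counting every labelled node above: 25.

25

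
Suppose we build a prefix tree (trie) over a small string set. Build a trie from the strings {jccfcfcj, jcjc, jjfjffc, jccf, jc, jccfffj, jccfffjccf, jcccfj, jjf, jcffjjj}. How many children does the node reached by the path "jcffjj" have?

Walk "jcffjj" from the root, arriving at one node.
Distinct next characters after "jcffjj": j.
That node has 1 child edge.

1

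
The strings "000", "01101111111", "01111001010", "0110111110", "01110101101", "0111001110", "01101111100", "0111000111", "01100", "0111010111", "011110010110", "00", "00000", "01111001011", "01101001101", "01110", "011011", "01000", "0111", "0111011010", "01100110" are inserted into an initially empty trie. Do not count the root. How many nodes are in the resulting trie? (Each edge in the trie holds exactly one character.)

61

Trace insertions, counting only characters that open a new branch:
  "000" → 3 new (0, 0, 0)
  "01101111111" → prefix "0" already present; 10 new (1, 1, 0, 1, 1, 1, 1, 1, 1, 1)
  "01111001010" → prefix "011" already present; 8 new (1, 1, 0, 0, 1, 0, 1, 0)
  "0110111110" → prefix "011011111" already present; 1 new (0)
  "01110101101" → prefix "0111" already present; 7 new (0, 1, 0, 1, 1, 0, 1)
  "0111001110" → prefix "01110" already present; 5 new (0, 1, 1, 1, 0)
  "01101111100" → prefix "0110111110" already present; 1 new (0)
  "0111000111" → prefix "011100" already present; 4 new (0, 1, 1, 1)
  "01100" → prefix "0110" already present; 1 new (0)
  "0111010111" → prefix "011101011" already present; 1 new (1)
  "011110010110" → prefix "0111100101" already present; 2 new (1, 0)
  "00" → prefix "00" already present; 0 new (none)
  "00000" → prefix "000" already present; 2 new (0, 0)
  "01111001011" → prefix "01111001011" already present; 0 new (none)
  "01101001101" → prefix "01101" already present; 6 new (0, 0, 1, 1, 0, 1)
  "01110" → prefix "01110" already present; 0 new (none)
  "011011" → prefix "011011" already present; 0 new (none)
  "01000" → prefix "01" already present; 3 new (0, 0, 0)
  "0111" → prefix "0111" already present; 0 new (none)
  "0111011010" → prefix "011101" already present; 4 new (1, 0, 1, 0)
  "01100110" → prefix "01100" already present; 3 new (1, 1, 0)
Total nodes = 3 + 10 + 8 + 1 + 7 + 5 + 1 + 4 + 1 + 1 + 2 + 0 + 2 + 0 + 6 + 0 + 0 + 3 + 0 + 4 + 3 = 61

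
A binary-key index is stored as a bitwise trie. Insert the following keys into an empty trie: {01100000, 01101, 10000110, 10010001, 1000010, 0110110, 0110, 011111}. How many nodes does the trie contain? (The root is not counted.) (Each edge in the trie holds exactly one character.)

28

Count nodes per top-level branch (shared prefixes stored once):
  '0'-branch (0110, 01100000, 01101, 0110110, 011111): 14 nodes
  '1'-branch (1000010, 10000110, 10010001): 14 nodes
Sum: 28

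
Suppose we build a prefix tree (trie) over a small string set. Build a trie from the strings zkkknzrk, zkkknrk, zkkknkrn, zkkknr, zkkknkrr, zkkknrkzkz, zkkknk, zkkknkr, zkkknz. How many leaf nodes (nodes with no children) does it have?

4

A leaf is a node with no children — equivalently, the end of a word that is not a proper prefix of any other stored word.
Those words: "zkkknkrn", "zkkknkrr", "zkkknrkzkz", "zkkknzrk"
Leaf count: 4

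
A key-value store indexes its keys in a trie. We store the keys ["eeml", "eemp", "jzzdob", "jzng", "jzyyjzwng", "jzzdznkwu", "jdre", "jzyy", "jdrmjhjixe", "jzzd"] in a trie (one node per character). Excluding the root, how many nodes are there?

35

Trace insertions, counting only characters that open a new branch:
  "eeml" → 4 new (e, e, m, l)
  "eemp" → prefix "eem" already present; 1 new (p)
  "jzzdob" → 6 new (j, z, z, d, o, b)
  "jzng" → prefix "jz" already present; 2 new (n, g)
  "jzyyjzwng" → prefix "jz" already present; 7 new (y, y, j, z, w, n, g)
  "jzzdznkwu" → prefix "jzzd" already present; 5 new (z, n, k, w, u)
  "jdre" → prefix "j" already present; 3 new (d, r, e)
  "jzyy" → prefix "jzyy" already present; 0 new (none)
  "jdrmjhjixe" → prefix "jdr" already present; 7 new (m, j, h, j, i, x, e)
  "jzzd" → prefix "jzzd" already present; 0 new (none)
Total nodes = 4 + 1 + 6 + 2 + 7 + 5 + 3 + 0 + 7 + 0 = 35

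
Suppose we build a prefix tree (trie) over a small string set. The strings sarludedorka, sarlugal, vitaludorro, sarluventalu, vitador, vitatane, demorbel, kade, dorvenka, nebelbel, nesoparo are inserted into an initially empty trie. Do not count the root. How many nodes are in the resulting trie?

73

For each word, the new-node count is its length minus the longest prefix already in the trie:
  "sarludedorka" → 12 new (s, a, r, l, u, d, e, d, o, r, k, a)
  "sarlugal" → prefix "sarlu" already present; 3 new (g, a, l)
  "vitaludorro" → 11 new (v, i, t, a, l, u, d, o, r, r, o)
  "sarluventalu" → prefix "sarlu" already present; 7 new (v, e, n, t, a, l, u)
  "vitador" → prefix "vita" already present; 3 new (d, o, r)
  "vitatane" → prefix "vita" already present; 4 new (t, a, n, e)
  "demorbel" → 8 new (d, e, m, o, r, b, e, l)
  "kade" → 4 new (k, a, d, e)
  "dorvenka" → prefix "d" already present; 7 new (o, r, v, e, n, k, a)
  "nebelbel" → 8 new (n, e, b, e, l, b, e, l)
  "nesoparo" → prefix "ne" already present; 6 new (s, o, p, a, r, o)
Total nodes = 12 + 3 + 11 + 7 + 3 + 4 + 8 + 4 + 7 + 8 + 6 = 73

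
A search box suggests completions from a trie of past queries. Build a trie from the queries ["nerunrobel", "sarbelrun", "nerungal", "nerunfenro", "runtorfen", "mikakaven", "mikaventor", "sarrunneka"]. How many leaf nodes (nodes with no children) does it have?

Leaves are exactly the stored words that no other stored word extends.
Those words: "mikakaven", "mikaventor", "nerunfenro", "nerungal", "nerunrobel", "runtorfen", "sarbelrun", "sarrunneka"
Leaf count: 8

8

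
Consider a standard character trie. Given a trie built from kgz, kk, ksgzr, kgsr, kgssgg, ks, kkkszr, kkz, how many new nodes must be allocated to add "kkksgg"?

2

"kkks" is already a path in the trie; the remaining "gg" must be added.
So 6 − 4 = 2 new nodes.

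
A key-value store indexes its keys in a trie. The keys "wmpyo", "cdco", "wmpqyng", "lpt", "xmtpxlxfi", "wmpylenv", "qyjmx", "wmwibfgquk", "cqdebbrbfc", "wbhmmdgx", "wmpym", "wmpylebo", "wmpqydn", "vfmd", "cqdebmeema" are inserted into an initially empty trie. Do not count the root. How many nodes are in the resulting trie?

72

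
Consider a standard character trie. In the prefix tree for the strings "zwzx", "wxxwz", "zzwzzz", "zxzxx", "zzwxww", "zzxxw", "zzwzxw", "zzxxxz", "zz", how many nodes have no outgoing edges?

Leaves are exactly the stored words that no other stored word extends.
Those words: "wxxwz", "zwzx", "zxzxx", "zzwxww", "zzwzxw", "zzwzzz", "zzxxw", "zzxxxz"
Leaf count: 8

8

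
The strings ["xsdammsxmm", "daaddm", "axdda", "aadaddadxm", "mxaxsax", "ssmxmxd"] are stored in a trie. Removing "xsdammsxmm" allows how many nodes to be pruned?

10

A node on "xsdammsxmm"'s path can go only if nothing else ends at it or branches off below it.
No other word shares any prefix with "xsdammsxmm", so all 10 of its nodes go.
Nodes removed: 10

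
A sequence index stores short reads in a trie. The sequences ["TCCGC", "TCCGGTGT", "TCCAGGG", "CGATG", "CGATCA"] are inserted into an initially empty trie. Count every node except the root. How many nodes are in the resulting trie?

Count nodes per top-level branch (shared prefixes stored once):
  'C'-branch (CGATCA, CGATG): 7 nodes
  'T'-branch (TCCAGGG, TCCGC, TCCGGTGT): 13 nodes
Sum: 20

20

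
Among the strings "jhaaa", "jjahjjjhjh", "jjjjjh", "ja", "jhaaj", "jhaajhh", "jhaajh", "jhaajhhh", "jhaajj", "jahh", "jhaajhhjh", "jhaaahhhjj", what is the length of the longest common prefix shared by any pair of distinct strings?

Look for the deepest trie node that still has at least two words in its subtree.
e.g. "jhaajhh" and "jhaajhhh" share the prefix "jhaajhh" of length 7; no pair shares a longer one.
Longest shared-prefix length: 7

7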